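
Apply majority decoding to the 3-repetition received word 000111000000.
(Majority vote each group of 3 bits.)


Groups: 000, 111, 000, 000
Majority votes: 0100

0100


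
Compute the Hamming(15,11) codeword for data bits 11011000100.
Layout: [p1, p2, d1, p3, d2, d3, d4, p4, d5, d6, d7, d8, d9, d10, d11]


Parity bits: p1=1, p2=0, p3=1, p4=0

101110101000100


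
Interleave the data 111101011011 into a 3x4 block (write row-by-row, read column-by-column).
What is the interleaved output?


Matrix:
  1111
  0101
  1011
Read columns: 101110101111

101110101111


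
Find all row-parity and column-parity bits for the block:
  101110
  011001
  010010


Row parities: 010
Column parities: 100101

Row P: 010, Col P: 100101, Corner: 1


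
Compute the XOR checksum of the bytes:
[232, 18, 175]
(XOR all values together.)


XOR chain: 232 ^ 18 ^ 175 = 85

85


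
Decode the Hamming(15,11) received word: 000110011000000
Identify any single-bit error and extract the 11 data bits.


Syndrome = 0: no error detected

Data: 01001000000 (no errors)


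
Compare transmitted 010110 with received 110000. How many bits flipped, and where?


XOR: 100110

3 error(s) at position(s): 0, 3, 4


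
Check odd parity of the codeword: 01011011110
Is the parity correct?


Number of 1s: 7

Yes, parity is correct (7 ones)


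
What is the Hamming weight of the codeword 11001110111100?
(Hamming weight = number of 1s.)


Counting 1s in 11001110111100

9


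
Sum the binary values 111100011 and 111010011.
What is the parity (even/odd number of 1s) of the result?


111100011 = 483
111010011 = 467
Sum = 950 = 1110110110
1s count = 7

odd parity (7 ones in 1110110110)


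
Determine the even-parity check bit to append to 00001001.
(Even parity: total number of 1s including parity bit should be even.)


Number of 1s in data: 2
Parity bit: 0

0


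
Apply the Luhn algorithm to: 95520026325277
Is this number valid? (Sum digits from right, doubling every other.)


Luhn sum = 50
50 mod 10 = 0

Valid (Luhn sum mod 10 = 0)


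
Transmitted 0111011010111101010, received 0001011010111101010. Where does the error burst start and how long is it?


XOR: 0110000000000000000

Burst at position 1, length 2


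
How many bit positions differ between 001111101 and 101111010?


XOR: 100000111
Count of 1s: 4

4


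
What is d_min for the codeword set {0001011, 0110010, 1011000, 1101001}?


Comparing all pairs, minimum distance: 3
Can detect 2 errors, correct 1 errors

3


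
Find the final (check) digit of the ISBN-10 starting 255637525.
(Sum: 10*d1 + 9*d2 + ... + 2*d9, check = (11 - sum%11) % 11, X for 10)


Weighted sum: 236
236 mod 11 = 5

Check digit: 6


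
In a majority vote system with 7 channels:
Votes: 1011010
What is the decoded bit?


Ones: 4 out of 7
Threshold: 4

1 (4/7 voted 1)


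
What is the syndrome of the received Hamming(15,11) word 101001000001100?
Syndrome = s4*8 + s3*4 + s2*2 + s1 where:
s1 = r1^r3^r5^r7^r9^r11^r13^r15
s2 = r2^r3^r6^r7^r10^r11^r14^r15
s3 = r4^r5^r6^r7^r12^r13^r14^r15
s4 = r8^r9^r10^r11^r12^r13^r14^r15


s1=1, s2=0, s3=1, s4=0

Syndrome = 5 (error at position 5)


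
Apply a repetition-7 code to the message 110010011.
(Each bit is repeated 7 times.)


Each bit -> 7 copies

111111111111110000000000000011111110000000000000011111111111111


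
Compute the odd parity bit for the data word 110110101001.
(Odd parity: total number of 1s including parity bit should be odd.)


Number of 1s in data: 7
Parity bit: 0

0


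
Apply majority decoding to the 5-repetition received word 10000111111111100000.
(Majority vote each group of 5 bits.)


Groups: 10000, 11111, 11111, 00000
Majority votes: 0110

0110


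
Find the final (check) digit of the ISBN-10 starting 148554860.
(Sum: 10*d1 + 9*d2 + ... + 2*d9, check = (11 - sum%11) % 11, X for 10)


Weighted sum: 245
245 mod 11 = 3

Check digit: 8


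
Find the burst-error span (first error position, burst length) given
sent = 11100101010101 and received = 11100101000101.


XOR: 00000000010000

Burst at position 9, length 1


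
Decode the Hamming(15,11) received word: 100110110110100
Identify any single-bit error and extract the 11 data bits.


Syndrome = 3: error at position 3

Data: 11010110100 (corrected bit 3)


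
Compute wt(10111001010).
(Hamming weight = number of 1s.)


Counting 1s in 10111001010

6


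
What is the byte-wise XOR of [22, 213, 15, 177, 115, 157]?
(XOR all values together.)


XOR chain: 22 ^ 213 ^ 15 ^ 177 ^ 115 ^ 157 = 147

147


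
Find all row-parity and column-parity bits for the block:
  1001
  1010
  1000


Row parities: 001
Column parities: 1011

Row P: 001, Col P: 1011, Corner: 1


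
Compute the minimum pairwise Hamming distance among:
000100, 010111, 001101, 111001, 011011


Comparing all pairs, minimum distance: 2
Can detect 1 errors, correct 0 errors

2


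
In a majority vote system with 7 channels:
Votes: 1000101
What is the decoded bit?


Ones: 3 out of 7
Threshold: 4

0 (3/7 voted 1)


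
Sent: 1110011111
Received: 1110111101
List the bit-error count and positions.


XOR: 0000100010

2 error(s) at position(s): 4, 8


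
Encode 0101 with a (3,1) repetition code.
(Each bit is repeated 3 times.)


Each bit -> 3 copies

000111000111


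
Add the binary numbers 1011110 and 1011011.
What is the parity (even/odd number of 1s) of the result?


1011110 = 94
1011011 = 91
Sum = 185 = 10111001
1s count = 5

odd parity (5 ones in 10111001)


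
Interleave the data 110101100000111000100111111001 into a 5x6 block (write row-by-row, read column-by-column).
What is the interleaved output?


Matrix:
  110101
  100000
  111000
  100111
  111001
Read columns: 111111010100101100100001010011

111111010100101100100001010011


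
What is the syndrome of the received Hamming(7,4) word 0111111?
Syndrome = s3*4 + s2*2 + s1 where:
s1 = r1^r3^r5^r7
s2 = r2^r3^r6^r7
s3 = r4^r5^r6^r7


s1=1, s2=0, s3=0

Syndrome = 1 (error at position 1)


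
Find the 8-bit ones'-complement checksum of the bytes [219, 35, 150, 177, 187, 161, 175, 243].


Sum = 1347 mod 256 = 67
Complement = 188

188


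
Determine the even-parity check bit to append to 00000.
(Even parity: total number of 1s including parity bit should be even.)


Number of 1s in data: 0
Parity bit: 0

0


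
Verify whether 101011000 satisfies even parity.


Number of 1s: 4

Yes, parity is correct (4 ones)


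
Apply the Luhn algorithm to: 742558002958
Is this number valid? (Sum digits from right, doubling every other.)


Luhn sum = 49
49 mod 10 = 9

Invalid (Luhn sum mod 10 = 9)


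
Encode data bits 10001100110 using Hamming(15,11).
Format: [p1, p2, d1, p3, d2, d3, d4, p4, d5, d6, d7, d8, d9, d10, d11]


Parity bits: p1=1, p2=1, p3=0, p4=0

111000001100110


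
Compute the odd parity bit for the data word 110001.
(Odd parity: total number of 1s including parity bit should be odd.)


Number of 1s in data: 3
Parity bit: 0

0


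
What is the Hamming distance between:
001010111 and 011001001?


XOR: 010011110
Count of 1s: 5

5


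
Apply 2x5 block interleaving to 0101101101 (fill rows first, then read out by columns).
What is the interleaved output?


Matrix:
  01011
  01101
Read columns: 0011011011

0011011011


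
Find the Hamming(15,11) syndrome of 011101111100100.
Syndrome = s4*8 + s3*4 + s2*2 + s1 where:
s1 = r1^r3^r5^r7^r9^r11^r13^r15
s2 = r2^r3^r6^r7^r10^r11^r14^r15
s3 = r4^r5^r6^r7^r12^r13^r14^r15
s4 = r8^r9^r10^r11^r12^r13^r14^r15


s1=0, s2=1, s3=0, s4=0

Syndrome = 2 (error at position 2)


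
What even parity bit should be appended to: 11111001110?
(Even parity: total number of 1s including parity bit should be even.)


Number of 1s in data: 8
Parity bit: 0

0


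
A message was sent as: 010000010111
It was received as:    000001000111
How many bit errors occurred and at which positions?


XOR: 010001010000

3 error(s) at position(s): 1, 5, 7


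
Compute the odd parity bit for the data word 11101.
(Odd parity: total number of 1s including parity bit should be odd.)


Number of 1s in data: 4
Parity bit: 1

1


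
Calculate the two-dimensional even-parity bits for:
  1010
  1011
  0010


Row parities: 011
Column parities: 0011

Row P: 011, Col P: 0011, Corner: 0


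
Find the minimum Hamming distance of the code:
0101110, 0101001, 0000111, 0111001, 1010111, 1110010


Comparing all pairs, minimum distance: 1
Can detect 0 errors, correct 0 errors

1


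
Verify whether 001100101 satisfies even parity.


Number of 1s: 4

Yes, parity is correct (4 ones)


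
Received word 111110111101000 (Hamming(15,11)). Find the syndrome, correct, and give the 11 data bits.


Syndrome = 1: error at position 1

Data: 11011101000 (corrected bit 1)


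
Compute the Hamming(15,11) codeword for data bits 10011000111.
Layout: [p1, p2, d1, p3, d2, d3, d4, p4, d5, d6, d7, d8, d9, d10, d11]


Parity bits: p1=1, p2=0, p3=0, p4=0

101000101000111


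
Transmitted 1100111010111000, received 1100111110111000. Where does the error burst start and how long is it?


XOR: 0000000100000000

Burst at position 7, length 1


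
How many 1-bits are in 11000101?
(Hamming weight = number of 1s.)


Counting 1s in 11000101

4


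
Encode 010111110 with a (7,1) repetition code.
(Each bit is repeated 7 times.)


Each bit -> 7 copies

000000011111110000000111111111111111111111111111111111110000000


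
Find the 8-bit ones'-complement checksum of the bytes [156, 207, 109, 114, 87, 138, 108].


Sum = 919 mod 256 = 151
Complement = 104

104


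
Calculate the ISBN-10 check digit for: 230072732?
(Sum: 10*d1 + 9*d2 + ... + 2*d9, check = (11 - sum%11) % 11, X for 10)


Weighted sum: 140
140 mod 11 = 8

Check digit: 3


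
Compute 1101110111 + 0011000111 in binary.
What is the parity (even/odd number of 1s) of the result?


1101110111 = 887
0011000111 = 199
Sum = 1086 = 10000111110
1s count = 6

even parity (6 ones in 10000111110)


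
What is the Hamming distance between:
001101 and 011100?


XOR: 010001
Count of 1s: 2

2


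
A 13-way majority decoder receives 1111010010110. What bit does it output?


Ones: 8 out of 13
Threshold: 7

1 (8/13 voted 1)


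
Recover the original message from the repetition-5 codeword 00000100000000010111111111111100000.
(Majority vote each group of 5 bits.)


Groups: 00000, 10000, 00000, 10111, 11111, 11111, 00000
Majority votes: 0001110

0001110


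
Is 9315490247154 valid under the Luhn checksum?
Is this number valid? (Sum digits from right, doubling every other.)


Luhn sum = 49
49 mod 10 = 9

Invalid (Luhn sum mod 10 = 9)


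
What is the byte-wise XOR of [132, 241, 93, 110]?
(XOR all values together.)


XOR chain: 132 ^ 241 ^ 93 ^ 110 = 70

70


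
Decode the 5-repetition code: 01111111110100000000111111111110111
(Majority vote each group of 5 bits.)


Groups: 01111, 11111, 01000, 00000, 11111, 11111, 10111
Majority votes: 1100111

1100111


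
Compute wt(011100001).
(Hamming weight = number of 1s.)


Counting 1s in 011100001

4


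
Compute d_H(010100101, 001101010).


XOR: 011001111
Count of 1s: 6

6


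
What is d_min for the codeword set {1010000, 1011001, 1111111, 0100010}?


Comparing all pairs, minimum distance: 2
Can detect 1 errors, correct 0 errors

2


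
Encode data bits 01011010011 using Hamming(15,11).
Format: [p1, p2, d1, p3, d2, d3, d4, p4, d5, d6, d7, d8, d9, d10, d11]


Parity bits: p1=1, p2=0, p3=0, p4=0

100010101010011


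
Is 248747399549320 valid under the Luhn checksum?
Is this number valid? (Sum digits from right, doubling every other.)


Luhn sum = 74
74 mod 10 = 4

Invalid (Luhn sum mod 10 = 4)


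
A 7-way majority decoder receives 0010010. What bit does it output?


Ones: 2 out of 7
Threshold: 4

0 (2/7 voted 1)


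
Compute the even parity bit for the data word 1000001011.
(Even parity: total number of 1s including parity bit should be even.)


Number of 1s in data: 4
Parity bit: 0

0


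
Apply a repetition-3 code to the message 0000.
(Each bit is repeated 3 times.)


Each bit -> 3 copies

000000000000


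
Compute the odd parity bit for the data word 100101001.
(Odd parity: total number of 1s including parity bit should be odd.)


Number of 1s in data: 4
Parity bit: 1

1


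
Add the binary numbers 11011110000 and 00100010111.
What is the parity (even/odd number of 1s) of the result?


11011110000 = 1776
00100010111 = 279
Sum = 2055 = 100000000111
1s count = 4

even parity (4 ones in 100000000111)


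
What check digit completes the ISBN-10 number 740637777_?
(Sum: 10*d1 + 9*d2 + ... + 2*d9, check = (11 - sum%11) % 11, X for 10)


Weighted sum: 264
264 mod 11 = 0

Check digit: 0


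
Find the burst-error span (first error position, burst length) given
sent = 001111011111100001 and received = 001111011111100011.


XOR: 000000000000000010

Burst at position 16, length 1


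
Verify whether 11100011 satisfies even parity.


Number of 1s: 5

No, parity error (5 ones)


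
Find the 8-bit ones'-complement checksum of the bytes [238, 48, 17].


Sum = 303 mod 256 = 47
Complement = 208

208


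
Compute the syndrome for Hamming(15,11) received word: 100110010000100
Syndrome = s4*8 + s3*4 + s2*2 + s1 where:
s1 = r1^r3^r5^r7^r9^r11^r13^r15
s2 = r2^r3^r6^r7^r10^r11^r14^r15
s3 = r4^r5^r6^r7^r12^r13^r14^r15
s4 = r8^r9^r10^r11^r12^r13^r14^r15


s1=1, s2=0, s3=1, s4=0

Syndrome = 5 (error at position 5)


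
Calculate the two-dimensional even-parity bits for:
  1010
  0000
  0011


Row parities: 000
Column parities: 1001

Row P: 000, Col P: 1001, Corner: 0


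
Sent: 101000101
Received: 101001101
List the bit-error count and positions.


XOR: 000001000

1 error(s) at position(s): 5


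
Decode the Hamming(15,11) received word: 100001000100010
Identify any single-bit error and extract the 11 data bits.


Syndrome = 3: error at position 3

Data: 10100100010 (corrected bit 3)


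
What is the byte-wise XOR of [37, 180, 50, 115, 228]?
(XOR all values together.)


XOR chain: 37 ^ 180 ^ 50 ^ 115 ^ 228 = 52

52


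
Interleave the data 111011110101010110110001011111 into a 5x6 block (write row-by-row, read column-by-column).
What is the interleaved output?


Matrix:
  111011
  110101
  010110
  110001
  011111
Read columns: 110101111110001011011010111011

110101111110001011011010111011


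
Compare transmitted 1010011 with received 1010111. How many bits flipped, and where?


XOR: 0000100

1 error(s) at position(s): 4


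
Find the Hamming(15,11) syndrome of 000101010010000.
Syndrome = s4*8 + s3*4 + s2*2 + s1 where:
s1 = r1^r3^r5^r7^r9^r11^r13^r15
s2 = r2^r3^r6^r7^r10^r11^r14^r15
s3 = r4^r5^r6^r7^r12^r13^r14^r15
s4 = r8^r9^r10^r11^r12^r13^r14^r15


s1=1, s2=0, s3=0, s4=0

Syndrome = 1 (error at position 1)


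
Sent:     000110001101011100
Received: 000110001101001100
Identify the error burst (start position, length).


XOR: 000000000000010000

Burst at position 13, length 1


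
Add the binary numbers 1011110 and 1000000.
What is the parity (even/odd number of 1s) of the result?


1011110 = 94
1000000 = 64
Sum = 158 = 10011110
1s count = 5

odd parity (5 ones in 10011110)


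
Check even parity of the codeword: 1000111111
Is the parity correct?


Number of 1s: 7

No, parity error (7 ones)


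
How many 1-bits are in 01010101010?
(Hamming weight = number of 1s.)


Counting 1s in 01010101010

5


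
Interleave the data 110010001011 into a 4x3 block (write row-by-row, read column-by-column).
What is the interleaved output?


Matrix:
  110
  010
  001
  011
Read columns: 100011010011

100011010011


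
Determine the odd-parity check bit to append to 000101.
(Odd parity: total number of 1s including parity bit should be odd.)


Number of 1s in data: 2
Parity bit: 1

1


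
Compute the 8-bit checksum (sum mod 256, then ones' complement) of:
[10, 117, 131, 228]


Sum = 486 mod 256 = 230
Complement = 25

25


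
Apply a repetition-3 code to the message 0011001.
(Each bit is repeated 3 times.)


Each bit -> 3 copies

000000111111000000111


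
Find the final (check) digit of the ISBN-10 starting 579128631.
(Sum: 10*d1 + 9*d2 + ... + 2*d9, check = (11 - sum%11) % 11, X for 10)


Weighted sum: 279
279 mod 11 = 4

Check digit: 7


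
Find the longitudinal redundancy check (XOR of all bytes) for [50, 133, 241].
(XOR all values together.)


XOR chain: 50 ^ 133 ^ 241 = 70

70


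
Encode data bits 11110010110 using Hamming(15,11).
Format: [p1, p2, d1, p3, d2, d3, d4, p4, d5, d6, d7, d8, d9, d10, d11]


Parity bits: p1=1, p2=1, p3=1, p4=1

111111110010110


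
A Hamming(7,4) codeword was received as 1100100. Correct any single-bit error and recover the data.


Syndrome = 6: error at position 6

Data: 0110 (corrected bit 6)


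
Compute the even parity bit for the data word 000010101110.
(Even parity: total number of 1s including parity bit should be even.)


Number of 1s in data: 5
Parity bit: 1

1


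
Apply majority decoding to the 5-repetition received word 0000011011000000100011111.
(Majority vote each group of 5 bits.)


Groups: 00000, 11011, 00000, 01000, 11111
Majority votes: 01001

01001


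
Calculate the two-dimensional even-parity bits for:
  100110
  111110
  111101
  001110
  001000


Row parities: 11111
Column parities: 100011

Row P: 11111, Col P: 100011, Corner: 1


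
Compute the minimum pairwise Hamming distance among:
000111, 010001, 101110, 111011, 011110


Comparing all pairs, minimum distance: 2
Can detect 1 errors, correct 0 errors

2


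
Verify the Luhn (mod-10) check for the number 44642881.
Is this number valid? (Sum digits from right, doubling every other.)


Luhn sum = 39
39 mod 10 = 9

Invalid (Luhn sum mod 10 = 9)


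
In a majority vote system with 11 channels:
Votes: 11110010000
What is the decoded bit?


Ones: 5 out of 11
Threshold: 6

0 (5/11 voted 1)


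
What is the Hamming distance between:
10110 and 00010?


XOR: 10100
Count of 1s: 2

2


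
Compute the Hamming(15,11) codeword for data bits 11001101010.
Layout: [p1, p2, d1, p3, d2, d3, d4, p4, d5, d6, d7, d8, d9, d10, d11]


Parity bits: p1=1, p2=1, p3=1, p4=0

111110001101010


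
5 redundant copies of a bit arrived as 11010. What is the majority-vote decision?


Ones: 3 out of 5
Threshold: 3

1 (3/5 voted 1)


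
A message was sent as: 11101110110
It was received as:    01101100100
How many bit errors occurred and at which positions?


XOR: 10000010010

3 error(s) at position(s): 0, 6, 9


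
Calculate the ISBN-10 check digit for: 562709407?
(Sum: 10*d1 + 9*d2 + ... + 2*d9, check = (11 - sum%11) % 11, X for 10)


Weighted sum: 244
244 mod 11 = 2

Check digit: 9


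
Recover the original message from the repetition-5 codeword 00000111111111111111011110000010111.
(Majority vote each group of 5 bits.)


Groups: 00000, 11111, 11111, 11111, 01111, 00000, 10111
Majority votes: 0111101

0111101


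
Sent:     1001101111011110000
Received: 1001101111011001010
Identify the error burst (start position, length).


XOR: 0000000000000111010

Burst at position 13, length 5


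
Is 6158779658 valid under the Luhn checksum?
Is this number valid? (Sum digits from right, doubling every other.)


Luhn sum = 49
49 mod 10 = 9

Invalid (Luhn sum mod 10 = 9)


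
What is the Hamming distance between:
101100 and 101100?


XOR: 000000
Count of 1s: 0

0


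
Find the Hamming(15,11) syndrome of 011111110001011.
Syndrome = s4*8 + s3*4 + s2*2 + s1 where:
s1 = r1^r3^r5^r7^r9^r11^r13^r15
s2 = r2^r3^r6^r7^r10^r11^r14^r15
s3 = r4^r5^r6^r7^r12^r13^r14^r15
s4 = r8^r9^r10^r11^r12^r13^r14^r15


s1=0, s2=0, s3=1, s4=0

Syndrome = 4 (error at position 4)


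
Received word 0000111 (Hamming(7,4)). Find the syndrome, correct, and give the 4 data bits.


Syndrome = 4: error at position 4

Data: 0111 (corrected bit 4)


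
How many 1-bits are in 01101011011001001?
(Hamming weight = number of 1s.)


Counting 1s in 01101011011001001

9


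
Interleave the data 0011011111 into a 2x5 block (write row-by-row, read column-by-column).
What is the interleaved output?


Matrix:
  00110
  11111
Read columns: 0101111101

0101111101


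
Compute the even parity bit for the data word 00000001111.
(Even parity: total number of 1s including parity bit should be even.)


Number of 1s in data: 4
Parity bit: 0

0


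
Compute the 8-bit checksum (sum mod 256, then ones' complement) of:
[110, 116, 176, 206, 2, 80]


Sum = 690 mod 256 = 178
Complement = 77

77


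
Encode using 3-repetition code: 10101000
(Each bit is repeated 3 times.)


Each bit -> 3 copies

111000111000111000000000


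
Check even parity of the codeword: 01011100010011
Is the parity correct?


Number of 1s: 7

No, parity error (7 ones)


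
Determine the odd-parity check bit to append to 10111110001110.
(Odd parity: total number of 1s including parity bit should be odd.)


Number of 1s in data: 9
Parity bit: 0

0


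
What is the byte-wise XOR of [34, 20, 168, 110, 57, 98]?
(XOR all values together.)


XOR chain: 34 ^ 20 ^ 168 ^ 110 ^ 57 ^ 98 = 171

171


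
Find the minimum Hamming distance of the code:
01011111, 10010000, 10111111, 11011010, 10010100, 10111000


Comparing all pairs, minimum distance: 1
Can detect 0 errors, correct 0 errors

1


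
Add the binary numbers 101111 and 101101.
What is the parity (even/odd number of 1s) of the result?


101111 = 47
101101 = 45
Sum = 92 = 1011100
1s count = 4

even parity (4 ones in 1011100)


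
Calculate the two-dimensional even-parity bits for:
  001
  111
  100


Row parities: 111
Column parities: 010

Row P: 111, Col P: 010, Corner: 1


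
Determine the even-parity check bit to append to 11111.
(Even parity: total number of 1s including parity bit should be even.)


Number of 1s in data: 5
Parity bit: 1

1


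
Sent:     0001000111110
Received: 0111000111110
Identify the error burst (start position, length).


XOR: 0110000000000

Burst at position 1, length 2


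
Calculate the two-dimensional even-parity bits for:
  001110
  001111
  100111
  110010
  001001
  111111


Row parities: 100100
Column parities: 100010

Row P: 100100, Col P: 100010, Corner: 0


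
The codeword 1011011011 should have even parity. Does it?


Number of 1s: 7

No, parity error (7 ones)


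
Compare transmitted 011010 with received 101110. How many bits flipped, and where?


XOR: 110100

3 error(s) at position(s): 0, 1, 3


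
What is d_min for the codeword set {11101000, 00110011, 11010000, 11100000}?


Comparing all pairs, minimum distance: 1
Can detect 0 errors, correct 0 errors

1


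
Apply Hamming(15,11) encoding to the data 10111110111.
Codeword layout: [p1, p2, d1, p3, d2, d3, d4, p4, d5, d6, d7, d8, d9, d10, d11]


Parity bits: p1=0, p2=1, p3=1, p4=0

011101101110111


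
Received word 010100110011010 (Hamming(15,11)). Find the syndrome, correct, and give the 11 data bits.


Syndrome = 0: no error detected

Data: 00010011010 (no errors)


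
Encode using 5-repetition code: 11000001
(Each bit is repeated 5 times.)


Each bit -> 5 copies

1111111111000000000000000000000000011111


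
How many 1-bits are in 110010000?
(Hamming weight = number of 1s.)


Counting 1s in 110010000

3


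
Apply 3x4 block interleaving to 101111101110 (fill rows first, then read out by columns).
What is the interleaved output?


Matrix:
  1011
  1110
  1110
Read columns: 111011111100

111011111100


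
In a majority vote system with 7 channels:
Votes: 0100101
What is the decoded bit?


Ones: 3 out of 7
Threshold: 4

0 (3/7 voted 1)


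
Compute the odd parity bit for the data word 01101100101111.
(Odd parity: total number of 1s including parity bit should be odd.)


Number of 1s in data: 9
Parity bit: 0

0


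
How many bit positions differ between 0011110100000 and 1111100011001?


XOR: 1100010111001
Count of 1s: 7

7


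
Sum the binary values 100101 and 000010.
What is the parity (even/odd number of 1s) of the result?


100101 = 37
000010 = 2
Sum = 39 = 100111
1s count = 4

even parity (4 ones in 100111)


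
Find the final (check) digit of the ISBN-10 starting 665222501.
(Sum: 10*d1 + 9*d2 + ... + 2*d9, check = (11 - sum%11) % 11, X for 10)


Weighted sum: 212
212 mod 11 = 3

Check digit: 8


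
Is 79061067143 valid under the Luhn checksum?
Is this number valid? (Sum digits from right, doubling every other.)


Luhn sum = 43
43 mod 10 = 3

Invalid (Luhn sum mod 10 = 3)


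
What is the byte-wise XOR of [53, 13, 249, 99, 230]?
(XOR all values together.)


XOR chain: 53 ^ 13 ^ 249 ^ 99 ^ 230 = 68

68


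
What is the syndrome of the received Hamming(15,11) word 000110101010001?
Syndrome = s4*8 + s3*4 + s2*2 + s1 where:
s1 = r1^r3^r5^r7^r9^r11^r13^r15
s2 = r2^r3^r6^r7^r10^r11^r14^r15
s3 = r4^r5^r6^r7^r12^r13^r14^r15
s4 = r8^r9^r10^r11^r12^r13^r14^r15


s1=1, s2=1, s3=0, s4=1

Syndrome = 11 (error at position 11)


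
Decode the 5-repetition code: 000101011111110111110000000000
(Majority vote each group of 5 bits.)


Groups: 00010, 10111, 11110, 11111, 00000, 00000
Majority votes: 011100

011100


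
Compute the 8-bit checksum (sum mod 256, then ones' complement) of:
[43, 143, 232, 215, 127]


Sum = 760 mod 256 = 248
Complement = 7

7


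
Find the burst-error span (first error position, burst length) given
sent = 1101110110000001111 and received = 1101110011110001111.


XOR: 0000000101110000000

Burst at position 7, length 5


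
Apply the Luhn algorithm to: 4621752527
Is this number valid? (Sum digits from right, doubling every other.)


Luhn sum = 49
49 mod 10 = 9

Invalid (Luhn sum mod 10 = 9)


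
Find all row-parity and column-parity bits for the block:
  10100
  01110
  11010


Row parities: 011
Column parities: 00000

Row P: 011, Col P: 00000, Corner: 0


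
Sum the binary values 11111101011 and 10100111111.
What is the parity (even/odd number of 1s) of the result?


11111101011 = 2027
10100111111 = 1343
Sum = 3370 = 110100101010
1s count = 6

even parity (6 ones in 110100101010)


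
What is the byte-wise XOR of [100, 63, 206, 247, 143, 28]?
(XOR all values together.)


XOR chain: 100 ^ 63 ^ 206 ^ 247 ^ 143 ^ 28 = 241

241


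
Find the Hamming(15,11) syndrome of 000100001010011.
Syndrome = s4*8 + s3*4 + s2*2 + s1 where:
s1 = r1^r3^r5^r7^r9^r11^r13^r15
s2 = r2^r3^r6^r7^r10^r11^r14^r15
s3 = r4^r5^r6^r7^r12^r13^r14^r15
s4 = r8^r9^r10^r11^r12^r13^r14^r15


s1=1, s2=1, s3=1, s4=0

Syndrome = 7 (error at position 7)


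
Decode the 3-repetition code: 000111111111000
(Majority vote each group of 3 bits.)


Groups: 000, 111, 111, 111, 000
Majority votes: 01110

01110


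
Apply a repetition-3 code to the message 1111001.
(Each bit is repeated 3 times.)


Each bit -> 3 copies

111111111111000000111


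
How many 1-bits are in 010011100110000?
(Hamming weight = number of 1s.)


Counting 1s in 010011100110000

6


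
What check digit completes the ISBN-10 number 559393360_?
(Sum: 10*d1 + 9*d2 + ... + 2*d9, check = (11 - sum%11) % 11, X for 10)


Weighted sum: 287
287 mod 11 = 1

Check digit: X


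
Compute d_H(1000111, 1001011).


XOR: 0001100
Count of 1s: 2

2


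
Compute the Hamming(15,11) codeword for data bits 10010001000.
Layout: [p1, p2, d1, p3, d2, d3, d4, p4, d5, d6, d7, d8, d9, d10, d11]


Parity bits: p1=0, p2=0, p3=0, p4=1

001000110001000


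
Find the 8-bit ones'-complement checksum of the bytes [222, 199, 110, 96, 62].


Sum = 689 mod 256 = 177
Complement = 78

78


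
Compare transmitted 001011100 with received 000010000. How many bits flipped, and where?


XOR: 001001100

3 error(s) at position(s): 2, 5, 6


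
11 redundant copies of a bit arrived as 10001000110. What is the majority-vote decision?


Ones: 4 out of 11
Threshold: 6

0 (4/11 voted 1)


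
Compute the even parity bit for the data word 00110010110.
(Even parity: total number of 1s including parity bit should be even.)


Number of 1s in data: 5
Parity bit: 1

1


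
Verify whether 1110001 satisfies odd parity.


Number of 1s: 4

No, parity error (4 ones)


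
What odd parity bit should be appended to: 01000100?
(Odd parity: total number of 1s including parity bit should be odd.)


Number of 1s in data: 2
Parity bit: 1

1


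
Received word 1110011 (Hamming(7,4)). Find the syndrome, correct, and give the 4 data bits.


Syndrome = 1: error at position 1

Data: 1011 (corrected bit 1)


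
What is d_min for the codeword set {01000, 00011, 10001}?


Comparing all pairs, minimum distance: 2
Can detect 1 errors, correct 0 errors

2


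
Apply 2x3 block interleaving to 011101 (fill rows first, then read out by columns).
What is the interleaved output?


Matrix:
  011
  101
Read columns: 011011

011011


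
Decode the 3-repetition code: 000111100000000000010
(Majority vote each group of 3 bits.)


Groups: 000, 111, 100, 000, 000, 000, 010
Majority votes: 0100000

0100000


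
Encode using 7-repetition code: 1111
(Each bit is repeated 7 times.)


Each bit -> 7 copies

1111111111111111111111111111


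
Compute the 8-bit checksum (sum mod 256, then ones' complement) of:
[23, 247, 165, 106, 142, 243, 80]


Sum = 1006 mod 256 = 238
Complement = 17

17


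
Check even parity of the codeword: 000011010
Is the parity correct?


Number of 1s: 3

No, parity error (3 ones)


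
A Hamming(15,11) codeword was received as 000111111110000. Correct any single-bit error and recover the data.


Syndrome = 0: no error detected

Data: 01111110000 (no errors)


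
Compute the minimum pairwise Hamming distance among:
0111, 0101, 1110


Comparing all pairs, minimum distance: 1
Can detect 0 errors, correct 0 errors

1


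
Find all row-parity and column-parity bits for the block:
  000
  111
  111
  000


Row parities: 0110
Column parities: 000

Row P: 0110, Col P: 000, Corner: 0


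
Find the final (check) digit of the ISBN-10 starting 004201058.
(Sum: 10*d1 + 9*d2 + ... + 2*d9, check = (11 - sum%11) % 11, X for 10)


Weighted sum: 82
82 mod 11 = 5

Check digit: 6


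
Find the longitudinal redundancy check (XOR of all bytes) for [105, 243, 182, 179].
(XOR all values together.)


XOR chain: 105 ^ 243 ^ 182 ^ 179 = 159

159


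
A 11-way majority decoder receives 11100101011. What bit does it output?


Ones: 7 out of 11
Threshold: 6

1 (7/11 voted 1)


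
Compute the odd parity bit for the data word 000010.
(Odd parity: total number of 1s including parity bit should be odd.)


Number of 1s in data: 1
Parity bit: 0

0


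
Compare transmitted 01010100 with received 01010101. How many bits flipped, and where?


XOR: 00000001

1 error(s) at position(s): 7


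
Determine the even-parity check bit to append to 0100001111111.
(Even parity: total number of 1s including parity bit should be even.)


Number of 1s in data: 8
Parity bit: 0

0


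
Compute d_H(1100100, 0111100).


XOR: 1011000
Count of 1s: 3

3


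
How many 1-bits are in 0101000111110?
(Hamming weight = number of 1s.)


Counting 1s in 0101000111110

7


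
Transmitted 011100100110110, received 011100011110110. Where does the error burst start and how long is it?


XOR: 000000111000000

Burst at position 6, length 3


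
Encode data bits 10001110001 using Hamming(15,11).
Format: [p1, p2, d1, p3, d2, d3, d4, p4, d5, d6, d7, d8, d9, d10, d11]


Parity bits: p1=0, p2=0, p3=1, p4=0

001100001110001


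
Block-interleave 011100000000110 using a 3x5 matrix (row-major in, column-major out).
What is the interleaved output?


Matrix:
  01110
  00000
  00110
Read columns: 000100101101000

000100101101000


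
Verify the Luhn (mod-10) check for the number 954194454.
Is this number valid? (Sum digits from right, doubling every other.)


Luhn sum = 42
42 mod 10 = 2

Invalid (Luhn sum mod 10 = 2)


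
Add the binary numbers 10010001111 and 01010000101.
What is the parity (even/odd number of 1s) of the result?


10010001111 = 1167
01010000101 = 645
Sum = 1812 = 11100010100
1s count = 5

odd parity (5 ones in 11100010100)


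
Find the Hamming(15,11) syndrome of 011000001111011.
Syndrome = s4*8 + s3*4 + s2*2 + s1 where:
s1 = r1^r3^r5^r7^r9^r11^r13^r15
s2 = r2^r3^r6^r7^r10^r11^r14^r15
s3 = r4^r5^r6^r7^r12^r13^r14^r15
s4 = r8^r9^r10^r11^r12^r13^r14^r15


s1=0, s2=0, s3=1, s4=0

Syndrome = 4 (error at position 4)


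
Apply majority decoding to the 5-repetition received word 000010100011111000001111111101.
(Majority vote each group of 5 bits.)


Groups: 00001, 01000, 11111, 00000, 11111, 11101
Majority votes: 001011

001011


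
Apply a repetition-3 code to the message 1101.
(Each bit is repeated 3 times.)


Each bit -> 3 copies

111111000111


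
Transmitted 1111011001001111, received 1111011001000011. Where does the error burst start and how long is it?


XOR: 0000000000001100

Burst at position 12, length 2


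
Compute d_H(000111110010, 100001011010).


XOR: 100110101000
Count of 1s: 5

5


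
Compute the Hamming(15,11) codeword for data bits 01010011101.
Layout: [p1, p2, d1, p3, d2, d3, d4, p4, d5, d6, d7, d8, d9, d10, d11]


Parity bits: p1=1, p2=1, p3=1, p4=0

110110100011101


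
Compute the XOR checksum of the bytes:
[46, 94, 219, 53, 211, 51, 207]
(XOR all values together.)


XOR chain: 46 ^ 94 ^ 219 ^ 53 ^ 211 ^ 51 ^ 207 = 177

177


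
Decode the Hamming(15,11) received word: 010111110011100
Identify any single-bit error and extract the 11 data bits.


Syndrome = 0: no error detected

Data: 01110011100 (no errors)


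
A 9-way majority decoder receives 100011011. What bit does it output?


Ones: 5 out of 9
Threshold: 5

1 (5/9 voted 1)


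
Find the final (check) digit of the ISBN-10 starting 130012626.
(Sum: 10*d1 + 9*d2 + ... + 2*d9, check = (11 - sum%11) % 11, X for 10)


Weighted sum: 95
95 mod 11 = 7

Check digit: 4


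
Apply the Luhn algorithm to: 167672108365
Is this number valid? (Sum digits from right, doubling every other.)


Luhn sum = 46
46 mod 10 = 6

Invalid (Luhn sum mod 10 = 6)


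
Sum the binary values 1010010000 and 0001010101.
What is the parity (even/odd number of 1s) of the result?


1010010000 = 656
0001010101 = 85
Sum = 741 = 1011100101
1s count = 6

even parity (6 ones in 1011100101)


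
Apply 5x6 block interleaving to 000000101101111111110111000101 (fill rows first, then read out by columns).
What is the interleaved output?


Matrix:
  000000
  101101
  111111
  110111
  000101
Read columns: 011100011001100011110011001111

011100011001100011110011001111


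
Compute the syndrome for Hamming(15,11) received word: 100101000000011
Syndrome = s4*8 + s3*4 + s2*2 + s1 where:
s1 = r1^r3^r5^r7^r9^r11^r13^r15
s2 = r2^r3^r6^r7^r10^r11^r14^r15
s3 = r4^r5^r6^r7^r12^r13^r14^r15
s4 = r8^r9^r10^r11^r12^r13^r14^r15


s1=0, s2=1, s3=0, s4=0

Syndrome = 2 (error at position 2)


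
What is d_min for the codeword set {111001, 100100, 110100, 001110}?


Comparing all pairs, minimum distance: 1
Can detect 0 errors, correct 0 errors

1


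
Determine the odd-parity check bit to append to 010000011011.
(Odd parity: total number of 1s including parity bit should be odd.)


Number of 1s in data: 5
Parity bit: 0

0


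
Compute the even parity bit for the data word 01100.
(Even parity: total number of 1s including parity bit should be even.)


Number of 1s in data: 2
Parity bit: 0

0


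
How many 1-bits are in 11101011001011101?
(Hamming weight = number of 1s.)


Counting 1s in 11101011001011101

11


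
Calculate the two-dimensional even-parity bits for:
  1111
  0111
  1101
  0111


Row parities: 0111
Column parities: 0010

Row P: 0111, Col P: 0010, Corner: 1


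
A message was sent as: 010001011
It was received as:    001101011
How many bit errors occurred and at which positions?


XOR: 011100000

3 error(s) at position(s): 1, 2, 3


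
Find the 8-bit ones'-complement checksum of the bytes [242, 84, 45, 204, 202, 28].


Sum = 805 mod 256 = 37
Complement = 218

218


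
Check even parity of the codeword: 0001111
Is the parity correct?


Number of 1s: 4

Yes, parity is correct (4 ones)


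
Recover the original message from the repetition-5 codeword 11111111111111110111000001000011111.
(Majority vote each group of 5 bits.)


Groups: 11111, 11111, 11111, 10111, 00000, 10000, 11111
Majority votes: 1111001

1111001


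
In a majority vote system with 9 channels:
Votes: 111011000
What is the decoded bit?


Ones: 5 out of 9
Threshold: 5

1 (5/9 voted 1)


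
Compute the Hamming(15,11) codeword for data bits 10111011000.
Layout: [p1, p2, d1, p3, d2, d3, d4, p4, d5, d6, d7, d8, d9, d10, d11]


Parity bits: p1=0, p2=0, p3=1, p4=1

001101111011000


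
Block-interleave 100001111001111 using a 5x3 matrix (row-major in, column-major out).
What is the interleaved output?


Matrix:
  100
  001
  111
  001
  111
Read columns: 101010010101111

101010010101111


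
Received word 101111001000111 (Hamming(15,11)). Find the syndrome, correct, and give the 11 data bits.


Syndrome = 0: no error detected

Data: 11101000111 (no errors)


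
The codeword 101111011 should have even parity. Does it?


Number of 1s: 7

No, parity error (7 ones)


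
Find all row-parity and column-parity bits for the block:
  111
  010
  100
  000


Row parities: 1110
Column parities: 001

Row P: 1110, Col P: 001, Corner: 1


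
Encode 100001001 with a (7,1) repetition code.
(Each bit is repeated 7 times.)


Each bit -> 7 copies

111111100000000000000000000000000001111111000000000000001111111


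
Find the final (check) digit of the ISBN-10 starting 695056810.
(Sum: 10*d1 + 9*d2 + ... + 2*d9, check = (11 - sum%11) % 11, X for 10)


Weighted sum: 276
276 mod 11 = 1

Check digit: X


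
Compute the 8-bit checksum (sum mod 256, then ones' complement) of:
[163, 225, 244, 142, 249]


Sum = 1023 mod 256 = 255
Complement = 0

0


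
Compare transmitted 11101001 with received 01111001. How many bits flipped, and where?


XOR: 10010000

2 error(s) at position(s): 0, 3


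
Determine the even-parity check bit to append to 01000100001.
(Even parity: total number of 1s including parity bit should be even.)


Number of 1s in data: 3
Parity bit: 1

1


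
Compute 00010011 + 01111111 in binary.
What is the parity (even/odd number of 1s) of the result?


00010011 = 19
01111111 = 127
Sum = 146 = 10010010
1s count = 3

odd parity (3 ones in 10010010)


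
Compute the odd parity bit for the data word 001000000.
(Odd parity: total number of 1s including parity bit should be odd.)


Number of 1s in data: 1
Parity bit: 0

0


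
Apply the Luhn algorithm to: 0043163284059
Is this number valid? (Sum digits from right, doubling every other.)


Luhn sum = 47
47 mod 10 = 7

Invalid (Luhn sum mod 10 = 7)


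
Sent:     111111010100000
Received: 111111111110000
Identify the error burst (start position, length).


XOR: 000000101010000

Burst at position 6, length 5


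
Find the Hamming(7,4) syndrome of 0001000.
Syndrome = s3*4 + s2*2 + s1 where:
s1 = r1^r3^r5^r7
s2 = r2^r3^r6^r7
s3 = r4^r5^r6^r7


s1=0, s2=0, s3=1

Syndrome = 4 (error at position 4)
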